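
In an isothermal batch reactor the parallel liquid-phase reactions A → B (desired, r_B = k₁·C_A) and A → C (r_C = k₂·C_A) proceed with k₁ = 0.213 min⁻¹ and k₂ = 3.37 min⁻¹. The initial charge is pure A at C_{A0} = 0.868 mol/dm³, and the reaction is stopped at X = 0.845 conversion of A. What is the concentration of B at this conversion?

0.0436 mol/dm³

C_A = C_{A0}(1−X) = 0.1345 mol/dm³.
Both paths are first order in A, so the instantaneous fraction to B is constant: dC_B/d(−C_A) = k₁/(k₁+k₂) = 0.05945.
C_B = 0.05945·(C_{A0}−C_A) = 0.05945×0.7335 = 0.0436 mol/dm³.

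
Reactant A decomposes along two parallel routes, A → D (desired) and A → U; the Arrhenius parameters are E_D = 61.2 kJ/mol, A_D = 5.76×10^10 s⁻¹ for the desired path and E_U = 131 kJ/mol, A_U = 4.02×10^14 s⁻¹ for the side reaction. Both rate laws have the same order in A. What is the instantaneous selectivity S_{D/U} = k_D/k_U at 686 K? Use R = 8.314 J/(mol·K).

29.6

With equal orders, S_{D/U} = k_D/k_U = (A_D/A_U)·exp[(E_U−E_D)/(RT)].
(E_U−E_D)/(RT) = (131−61.2)×10³/(8.314×686) = 69800/5703 = 12.24.
k_D/k_U = (5.76×10^10/4.02×10^14)·exp(12.24) = 1.433×10^-4 × 2.066×10^5 = 29.6.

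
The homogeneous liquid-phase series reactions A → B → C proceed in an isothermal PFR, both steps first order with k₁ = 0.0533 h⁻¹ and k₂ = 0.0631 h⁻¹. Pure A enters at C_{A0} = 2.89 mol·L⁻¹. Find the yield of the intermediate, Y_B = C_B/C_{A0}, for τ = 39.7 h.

Solving the coupled first-order balances gives C_B(τ) = [k₁/(k₂−k₁)]·C_{A0}·(e^(−k₁τ) − e^(−k₂τ)).
e^(−k₁τ) = e^(−0.0533×39.7) = e^(−2.116) = 0.1205; e^(−k₂τ) = e^(−2.505) = 0.08167.
C_B = 0.0533×2.89/(0.0631−0.0533) × (0.1205−0.08167) = 15.72×0.03884 = 0.6105 mol·L⁻¹.
Y_B = C_B/C_{A0} = 0.6105/2.89 = 0.211.

0.211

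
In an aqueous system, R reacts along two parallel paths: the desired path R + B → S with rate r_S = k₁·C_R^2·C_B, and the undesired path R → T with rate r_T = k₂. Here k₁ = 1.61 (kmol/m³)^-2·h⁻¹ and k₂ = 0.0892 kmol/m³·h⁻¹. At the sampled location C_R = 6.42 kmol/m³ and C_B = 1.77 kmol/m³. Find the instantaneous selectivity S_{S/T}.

1317

S_{S/T} = r_S/r_T = (k₁·C_R^2·C_B)/(k₂) = (k₁/k₂)·C_R^2·C_B.
= (1.61×6.420^2×1.770) / (0.0892) = 117.5/0.08920 = 1317.
Since the desired path is higher order in R, keeping C_R high (PFR or concentrated feed) favours S.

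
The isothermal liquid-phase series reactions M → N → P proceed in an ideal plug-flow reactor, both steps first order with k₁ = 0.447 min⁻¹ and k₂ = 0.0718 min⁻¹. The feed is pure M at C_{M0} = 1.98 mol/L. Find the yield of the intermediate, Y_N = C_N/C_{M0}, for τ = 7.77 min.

The intermediate concentration in a first-order A→B→C sequence is C_N = k₁C_{M0}(e^(−k₁τ) − e^(−k₂τ))/(k₂−k₁).
e^(−k₁τ) = e^(−0.447×7.77) = e^(−3.473) = 0.03102; e^(−k₂τ) = e^(−0.5579) = 0.5724.
C_N = 0.447×1.98/(0.0718−0.447) × (0.03102−0.5724) = (-2.359)×(-0.5414) = 1.277 mol/L.
Y_N = C_N/C_{M0} = 1.277/1.98 = 0.645.

0.645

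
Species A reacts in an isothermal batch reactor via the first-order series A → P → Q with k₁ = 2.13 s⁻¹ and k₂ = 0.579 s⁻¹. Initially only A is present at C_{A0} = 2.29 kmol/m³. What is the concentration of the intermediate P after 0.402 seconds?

The intermediate concentration in a first-order A→B→C sequence is C_P = k₁C_{A0}(e^(−k₁t) − e^(−k₂t))/(k₂−k₁).
e^(−k₁t) = e^(−2.13×0.402) = e^(−0.8563) = 0.4247; e^(−k₂t) = e^(−0.2328) = 0.7923.
C_P = 2.13×2.29/(0.579−2.13) × (0.4247−0.7923) = (-3.145)×(-0.3676) = 1.156 kmol/m³.

1.16 kmol/m³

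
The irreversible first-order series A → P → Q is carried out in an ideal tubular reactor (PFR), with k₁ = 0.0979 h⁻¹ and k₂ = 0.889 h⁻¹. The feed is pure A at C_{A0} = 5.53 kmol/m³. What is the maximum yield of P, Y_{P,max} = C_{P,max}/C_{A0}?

Evaluating C_P at τ_opt = ln(k₂/k₁)/(k₂−k₁) gives C_{P,max}/C_{A0} = (k₁/k₂)^[k₂/(k₂−k₁)].
= (0.0979/0.889)^(0.889/(0.889−0.0979)) = (0.1101)^(1.124) = 0.08381.

0.0838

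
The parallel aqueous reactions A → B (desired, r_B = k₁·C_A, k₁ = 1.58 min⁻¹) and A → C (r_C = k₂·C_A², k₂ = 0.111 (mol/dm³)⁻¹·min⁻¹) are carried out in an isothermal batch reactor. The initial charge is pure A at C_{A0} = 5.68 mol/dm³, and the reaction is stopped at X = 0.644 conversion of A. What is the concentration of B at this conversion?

2.89 mol/dm³

C_A = C_{A0}(1−X) = 2.022 mol/dm³.
Along a PFR/batch, dC_B/dC_A = −r_B/(r_B+r_C) = −k₁/(k₁+k₂·C_A).
Integrating from C_{A0} to C_A: C_B = (1.58/0.111)·ln[(1.58+0.111·5.68)/(1.58+0.111·2.02)] = 14.23·ln(2.210/1.804) = 2.889 mol/dm³.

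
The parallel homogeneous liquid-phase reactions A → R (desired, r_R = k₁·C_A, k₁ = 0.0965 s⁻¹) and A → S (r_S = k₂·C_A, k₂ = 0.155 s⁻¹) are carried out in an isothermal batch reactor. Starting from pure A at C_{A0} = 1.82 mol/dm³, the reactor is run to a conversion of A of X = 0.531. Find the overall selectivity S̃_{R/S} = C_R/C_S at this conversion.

0.623

C_A = C_{A0}(1−X) = 0.8536 mol/dm³.
Both paths are first order in A, so the instantaneous fraction to R is constant: dC_R/d(−C_A) = k₁/(k₁+k₂) = 0.3837.
C_R = 0.3837·(C_{A0}−C_A) = 0.3837×0.9664 = 0.371 mol/dm³.
C_S = (C_{A0}−C_A)−C_R = 0.5956 mol/dm³; S̃_{R/S} = 0.3708/0.5956 = 0.623.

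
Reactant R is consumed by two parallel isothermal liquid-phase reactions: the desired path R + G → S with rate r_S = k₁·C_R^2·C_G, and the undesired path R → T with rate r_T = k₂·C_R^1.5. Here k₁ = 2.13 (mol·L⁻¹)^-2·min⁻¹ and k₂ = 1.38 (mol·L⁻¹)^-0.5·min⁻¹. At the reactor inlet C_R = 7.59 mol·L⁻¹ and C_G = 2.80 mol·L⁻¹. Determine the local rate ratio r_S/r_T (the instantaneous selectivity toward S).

S_{S/T} = r_S/r_T = (k₁·C_R^2·C_G)/(k₂·C_R^1.5) = (k₁/k₂)·C_R^0.5·C_G.
= (2.13×7.590^2×2.800) / (1.38×7.590^1.5) = 343.6/28.86 = 11.9.
Since the desired path is higher order in R, keeping C_R high (PFR or concentrated feed) favours S.

11.9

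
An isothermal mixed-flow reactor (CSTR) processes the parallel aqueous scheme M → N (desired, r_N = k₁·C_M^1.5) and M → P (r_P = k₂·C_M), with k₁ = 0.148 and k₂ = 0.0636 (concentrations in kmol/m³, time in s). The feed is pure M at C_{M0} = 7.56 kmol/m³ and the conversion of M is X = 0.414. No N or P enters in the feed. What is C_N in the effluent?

Exit C_M = C_{M0}(1−X) = 7.56×0.586 = 4.430 kmol/m³.
Rates in a CSTR are evaluated at the outlet concentration: r_N = 0.148×4.430^1.5 = 1.380, r_P = 0.0636×4.430 = 0.2818.
Fraction of consumed M going to N: r_N/(r_N+r_P) = 0.8304.
C_N = 0.8304·C_{M0}·X = 0.8304×7.56×0.414 = 2.60 kmol/m³.

2.60 kmol/m³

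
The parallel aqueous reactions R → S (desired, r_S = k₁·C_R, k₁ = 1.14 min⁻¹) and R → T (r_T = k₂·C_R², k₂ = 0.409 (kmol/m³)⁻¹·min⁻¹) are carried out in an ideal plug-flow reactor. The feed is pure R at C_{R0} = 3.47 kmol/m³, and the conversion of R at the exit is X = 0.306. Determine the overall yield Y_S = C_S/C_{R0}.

0.149

C_R = C_{R0}(1−X) = 2.408 kmol/m³.
Along a PFR/batch, dC_S/dC_R = −r_S/(r_S+r_T) = −k₁/(k₁+k₂·C_R).
Integrating from C_{R0} to C_R: C_S = (1.14/0.409)·ln[(1.14+0.409·3.47)/(1.14+0.409·2.41)] = 2.787·ln(2.559/2.125) = 0.5183 kmol/m³.
Y_S = C_S/C_{R0} = 0.5183/3.47 = 0.149.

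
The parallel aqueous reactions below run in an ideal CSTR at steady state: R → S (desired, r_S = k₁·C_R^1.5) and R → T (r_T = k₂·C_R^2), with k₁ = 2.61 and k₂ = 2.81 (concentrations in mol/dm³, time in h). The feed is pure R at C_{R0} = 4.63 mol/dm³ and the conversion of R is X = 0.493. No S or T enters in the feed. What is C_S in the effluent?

Exit C_R = C_{R0}(1−X) = 4.63×0.507 = 2.347 mol/dm³.
In a CSTR the entire volume is at exit conditions, so r_S = 2.61×2.347^1.5 = 9.387 and r_T = 2.81×2.347^2 = 15.48.
Fraction of consumed R going to S: r_S/(r_S+r_T) = 0.3774.
C_S = 0.3774·C_{R0}·X = 0.3774×4.63×0.493 = 0.862 mol/dm³.

0.862 mol/dm³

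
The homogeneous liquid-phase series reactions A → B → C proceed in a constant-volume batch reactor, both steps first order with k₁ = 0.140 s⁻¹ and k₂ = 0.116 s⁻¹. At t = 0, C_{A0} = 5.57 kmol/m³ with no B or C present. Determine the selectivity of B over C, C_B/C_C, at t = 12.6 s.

For first-order series with pure A initially, C_B(t) = k₁C_{A0}/(k₂−k₁)·(e^(−k₁t) − e^(−k₂t)).
e^(−k₁t) = e^(−0.140×12.6) = e^(−1.764) = 0.1714; e^(−k₂t) = e^(−1.462) = 0.2319.
C_B = 0.140×5.57/(0.116−0.140) × (0.1714−0.2319) = (-32.49)×(-0.06051) = 1.966 kmol/m³.
C_A = C_{A0}e^(−k₁t) = 0.9545 kmol/m³, so C_C = C_{A0}−C_A−C_B = 2.650 kmol/m³; C_B/C_C = 0.742.

0.742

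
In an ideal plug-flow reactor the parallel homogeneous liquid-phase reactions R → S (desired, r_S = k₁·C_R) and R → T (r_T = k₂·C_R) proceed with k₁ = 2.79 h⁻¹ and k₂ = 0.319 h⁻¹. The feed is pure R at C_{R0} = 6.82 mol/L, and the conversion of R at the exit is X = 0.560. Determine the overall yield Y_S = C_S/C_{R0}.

0.503

C_R = C_{R0}(1−X) = 3.001 mol/L.
Both paths are first order in R, so the instantaneous fraction to S is constant: dC_S/d(−C_R) = k₁/(k₁+k₂) = 0.8974.
C_S = 0.8974·(C_{R0}−C_R) = 0.8974×3.819 = 3.43 mol/L.
Y_S = C_S/C_{R0} = 3.427/6.82 = 0.503.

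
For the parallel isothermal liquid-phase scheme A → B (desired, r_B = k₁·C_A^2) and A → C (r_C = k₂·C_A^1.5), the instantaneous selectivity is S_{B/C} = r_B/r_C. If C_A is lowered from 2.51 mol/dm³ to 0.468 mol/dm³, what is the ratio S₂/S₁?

S_{B/C} = (k₁/k₂)·C_A^0.5, so S₂/S₁ = (C_{A,2}/C_{A,1})^0.5.
= (0.468/2.51)^0.5 = (0.1865)^0.5 = 0.432.

0.432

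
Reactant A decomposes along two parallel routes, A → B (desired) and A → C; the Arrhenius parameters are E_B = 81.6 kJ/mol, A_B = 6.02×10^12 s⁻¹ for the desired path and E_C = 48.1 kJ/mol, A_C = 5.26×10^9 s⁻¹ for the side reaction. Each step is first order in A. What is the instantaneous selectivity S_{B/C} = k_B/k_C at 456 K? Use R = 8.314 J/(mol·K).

0.166

With equal orders, S_{B/C} = k_B/k_C = (A_B/A_C)·exp[(E_C−E_B)/(RT)].
(E_C−E_B)/(RT) = (48.1−81.6)×10³/(8.314×456) = -33500/3791 = -8.836.
k_B/k_C = (6.02×10^12/5.26×10^9)·exp(-8.836) = 1144 × 1.454×10^-4 = 0.166.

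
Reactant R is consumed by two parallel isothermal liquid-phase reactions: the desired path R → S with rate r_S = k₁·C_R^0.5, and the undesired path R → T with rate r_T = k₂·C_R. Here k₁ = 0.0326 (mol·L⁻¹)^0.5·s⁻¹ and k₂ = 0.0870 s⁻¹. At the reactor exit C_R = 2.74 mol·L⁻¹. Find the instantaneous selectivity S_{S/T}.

0.226

S_{S/T} = r_S/r_T = (k₁·C_R^0.5)/(k₂·C_R) = (k₁/k₂)·C_R^-0.5.
= (0.0326×2.740^0.5) / (0.0870×2.740) = 0.05396/0.2384 = 0.226.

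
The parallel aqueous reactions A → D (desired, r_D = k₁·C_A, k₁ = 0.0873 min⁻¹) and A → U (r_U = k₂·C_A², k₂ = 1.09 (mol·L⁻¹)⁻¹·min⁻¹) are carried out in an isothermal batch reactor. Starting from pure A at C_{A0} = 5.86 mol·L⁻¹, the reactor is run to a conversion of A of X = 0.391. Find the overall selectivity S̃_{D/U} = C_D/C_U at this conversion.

0.0173

C_A = C_{A0}(1−X) = 3.569 mol·L⁻¹.
Along a PFR/batch, dC_D/dC_A = −r_D/(r_D+r_U) = −k₁/(k₁+k₂·C_A).
Integrating from C_{A0} to C_A: C_D = (0.0873/1.09)·ln[(0.0873+1.09·5.86)/(0.0873+1.09·3.57)] = 0.08009·ln(6.475/3.977) = 0.03903 mol·L⁻¹.
C_U = (C_{A0}−C_A)−C_D = 2.252 mol·L⁻¹; S̃_{D/U} = 0.03903/2.252 = 0.0173.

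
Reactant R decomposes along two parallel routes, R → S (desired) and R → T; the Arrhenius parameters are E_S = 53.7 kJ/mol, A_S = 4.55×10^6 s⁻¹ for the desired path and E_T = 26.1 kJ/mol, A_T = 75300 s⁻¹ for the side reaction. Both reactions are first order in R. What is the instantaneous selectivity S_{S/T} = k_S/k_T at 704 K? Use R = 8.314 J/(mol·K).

0.541

With equal orders, S_{S/T} = k_S/k_T = (A_S/A_T)·exp[(E_T−E_S)/(RT)].
(E_T−E_S)/(RT) = (26.1−53.7)×10³/(8.314×704) = -27600/5853 = -4.715.
k_S/k_T = (4.55×10^6/75300)·exp(-4.715) = 60.42 × 0.008956 = 0.541.
Since E_S > E_T, raising the temperature improves selectivity toward S.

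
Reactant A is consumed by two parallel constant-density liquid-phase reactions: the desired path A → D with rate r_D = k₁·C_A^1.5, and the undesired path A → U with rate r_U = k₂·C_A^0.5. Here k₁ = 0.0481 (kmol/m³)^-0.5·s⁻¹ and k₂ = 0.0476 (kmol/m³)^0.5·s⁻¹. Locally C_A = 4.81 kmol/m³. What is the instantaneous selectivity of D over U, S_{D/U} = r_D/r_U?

4.86

S_{D/U} = r_D/r_U = (k₁·C_A^1.5)/(k₂·C_A^0.5) = (k₁/k₂)·C_A.
= (0.0481×4.810^1.5) / (0.0476×4.810^0.5) = 0.5074/0.1044 = 4.86.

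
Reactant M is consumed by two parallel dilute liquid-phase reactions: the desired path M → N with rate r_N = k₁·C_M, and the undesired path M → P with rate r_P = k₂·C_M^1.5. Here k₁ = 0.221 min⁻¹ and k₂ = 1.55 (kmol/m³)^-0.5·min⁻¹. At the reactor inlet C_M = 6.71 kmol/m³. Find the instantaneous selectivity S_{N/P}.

S_{N/P} = r_N/r_P = (k₁·C_M)/(k₂·C_M^1.5) = (k₁/k₂)·C_M^-0.5.
= (0.221×6.710) / (1.55×6.710^1.5) = 1.483/26.94 = 0.0550.

0.0550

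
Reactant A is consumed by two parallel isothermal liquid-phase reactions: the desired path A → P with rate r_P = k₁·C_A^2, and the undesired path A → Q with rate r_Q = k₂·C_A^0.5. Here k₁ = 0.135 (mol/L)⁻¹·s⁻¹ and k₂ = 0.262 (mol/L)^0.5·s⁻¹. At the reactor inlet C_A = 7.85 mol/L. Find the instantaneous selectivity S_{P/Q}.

S_{P/Q} = r_P/r_Q = (k₁·C_A^2)/(k₂·C_A^0.5) = (k₁/k₂)·C_A^1.5.
= (0.135×7.850^2) / (0.262×7.850^0.5) = 8.319/0.7341 = 11.3.

11.3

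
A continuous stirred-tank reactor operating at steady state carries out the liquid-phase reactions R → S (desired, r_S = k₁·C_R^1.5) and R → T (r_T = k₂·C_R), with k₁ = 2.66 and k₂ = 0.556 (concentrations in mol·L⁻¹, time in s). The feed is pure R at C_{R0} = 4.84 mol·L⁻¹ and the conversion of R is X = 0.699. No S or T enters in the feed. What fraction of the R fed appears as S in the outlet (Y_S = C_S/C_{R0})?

0.596

Exit C_R = C_{R0}(1−X) = 4.84×0.301 = 1.457 mol·L⁻¹.
Rates in a CSTR are evaluated at the outlet concentration: r_S = 2.66×1.457^1.5 = 4.677, r_T = 0.556×1.457 = 0.8100.
Fraction of consumed R going to S: r_S/(r_S+r_T) = 0.8524.
C_S = 0.8524·C_{R0}·X = 0.8524×4.84×0.699 = 2.88 mol·L⁻¹; Y_S = C_S/C_{R0} = 0.596.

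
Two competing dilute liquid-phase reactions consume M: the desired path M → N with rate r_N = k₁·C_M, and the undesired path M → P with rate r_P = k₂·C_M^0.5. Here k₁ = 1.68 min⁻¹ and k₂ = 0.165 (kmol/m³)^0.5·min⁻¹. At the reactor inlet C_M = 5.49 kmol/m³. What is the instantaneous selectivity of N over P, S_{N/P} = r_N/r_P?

S_{N/P} = r_N/r_P = (k₁·C_M)/(k₂·C_M^0.5) = (k₁/k₂)·C_M^0.5.
= (1.68×5.490) / (0.165×5.490^0.5) = 9.223/0.3866 = 23.9.
Since the desired path is higher order in M, keeping C_M high (PFR or concentrated feed) favours N.

23.9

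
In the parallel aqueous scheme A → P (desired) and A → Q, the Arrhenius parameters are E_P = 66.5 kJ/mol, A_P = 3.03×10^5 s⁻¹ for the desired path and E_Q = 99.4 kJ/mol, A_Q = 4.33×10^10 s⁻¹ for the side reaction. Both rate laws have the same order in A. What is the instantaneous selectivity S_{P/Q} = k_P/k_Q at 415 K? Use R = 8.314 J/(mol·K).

0.0969

With equal orders, S_{P/Q} = k_P/k_Q = (A_P/A_Q)·exp[(E_Q−E_P)/(RT)].
(E_Q−E_P)/(RT) = (99.4−66.5)×10³/(8.314×415) = 32900/3450 = 9.535.
k_P/k_Q = (3.03×10^5/4.33×10^10)·exp(9.535) = 6.998×10^-6 × 13841 = 0.0969.
Since E_P < E_Q, lowering the temperature improves selectivity toward P.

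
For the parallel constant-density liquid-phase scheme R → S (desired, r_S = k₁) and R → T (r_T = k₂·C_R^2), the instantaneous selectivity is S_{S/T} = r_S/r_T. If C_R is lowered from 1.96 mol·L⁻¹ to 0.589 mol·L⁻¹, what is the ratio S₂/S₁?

S_{S/T} = (k₁/k₂)·C_R^-2, so S₂/S₁ = (C_{R,2}/C_{R,1})^-2.
= (0.589/1.96)^(-2) = (0.3005)^(-2) = 11.1.

11.1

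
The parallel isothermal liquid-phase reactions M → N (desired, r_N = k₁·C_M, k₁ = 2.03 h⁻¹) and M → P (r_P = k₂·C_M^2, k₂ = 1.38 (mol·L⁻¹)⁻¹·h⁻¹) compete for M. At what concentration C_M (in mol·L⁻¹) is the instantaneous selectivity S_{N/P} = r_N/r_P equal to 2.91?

S_{N/P} = (k₁/k₂)·C_M⁻¹ ⇒ C_M = (S·k₂/k₁)^(-1).
= (2.91×1.38/2.03)^(-1) = (1.978)^(-1) = 0.506 mol·L⁻¹.

0.506 mol·L⁻¹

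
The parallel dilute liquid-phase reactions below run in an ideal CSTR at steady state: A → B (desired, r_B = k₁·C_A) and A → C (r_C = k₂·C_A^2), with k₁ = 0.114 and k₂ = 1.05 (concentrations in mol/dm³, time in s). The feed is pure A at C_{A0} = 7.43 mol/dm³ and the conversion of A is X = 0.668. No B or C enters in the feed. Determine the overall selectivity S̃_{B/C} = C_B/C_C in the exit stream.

Exit C_A = C_{A0}(1−X) = 7.43×0.332 = 2.467 mol/dm³.
A CSTR operates uniformly at the exit composition, giving r_B = 0.2812 and r_C = 6.389 (each k·C_A^n at C_A = 2.467).
Overall selectivity = C_B/C_C = r_Bτ/(r_Cτ) = r_B/r_C = 0.0440.

0.0440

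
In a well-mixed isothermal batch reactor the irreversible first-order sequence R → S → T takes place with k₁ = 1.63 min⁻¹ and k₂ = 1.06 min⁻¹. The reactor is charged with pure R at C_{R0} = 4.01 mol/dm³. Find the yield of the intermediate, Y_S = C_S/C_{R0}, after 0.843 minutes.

0.446

For first-order series with pure R initially, C_S(t) = k₁C_{R0}/(k₂−k₁)·(e^(−k₁t) − e^(−k₂t)).
e^(−k₁t) = e^(−1.63×0.843) = e^(−1.374) = 0.2531; e^(−k₂t) = e^(−0.8936) = 0.4092.
C_S = 1.63×4.01/(1.06−1.63) × (0.2531−0.4092) = (-11.47)×(-0.1561) = 1.790 mol/dm³.
Y_S = C_S/C_{R0} = 1.790/4.01 = 0.446.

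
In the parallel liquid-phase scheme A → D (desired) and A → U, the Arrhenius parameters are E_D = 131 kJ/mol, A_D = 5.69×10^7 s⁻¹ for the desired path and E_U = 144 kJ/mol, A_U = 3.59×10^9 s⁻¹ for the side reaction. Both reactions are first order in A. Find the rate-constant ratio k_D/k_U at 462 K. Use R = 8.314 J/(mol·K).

k_D/k_U = (A_D/A_U)·exp[−(E_D−E_U)/(RT)] = (A_D/A_U)·exp[(E_U−E_D)/(RT)].
(E_U−E_D)/(RT) = (144−131)×10³/(8.314×462) = 13000/3841 = 3.384.
k_D/k_U = (5.69×10^7/3.59×10^9)·exp(3.384) = 0.01585 × 29.50 = 0.468.

0.468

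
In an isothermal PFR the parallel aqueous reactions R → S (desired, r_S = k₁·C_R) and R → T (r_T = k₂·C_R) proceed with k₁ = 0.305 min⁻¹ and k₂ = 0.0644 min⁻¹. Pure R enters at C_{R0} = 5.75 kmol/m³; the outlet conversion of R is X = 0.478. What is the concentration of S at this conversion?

C_R = C_{R0}(1−X) = 3.002 kmol/m³.
Both paths are first order in R, so the instantaneous fraction to S is constant: dC_S/d(−C_R) = k₁/(k₁+k₂) = 0.8257.
C_S = 0.8257·(C_{R0}−C_R) = 0.8257×2.748 = 2.27 kmol/m³.

2.27 kmol/m³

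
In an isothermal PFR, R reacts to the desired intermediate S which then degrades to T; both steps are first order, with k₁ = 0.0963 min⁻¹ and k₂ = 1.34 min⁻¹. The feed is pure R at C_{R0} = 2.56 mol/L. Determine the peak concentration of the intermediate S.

For a first-order series the maximum intermediate yield is C_{S,max}/C_{R0} = (k₁/k₂)^[k₂/(k₂−k₁)].
= (0.0963/1.34)^(1.34/(1.34−0.0963)) = (0.07187)^(1.077) = 0.05861.
C_{S,max} = 0.05861×2.56 = 0.150 mol/L.

0.150 mol/L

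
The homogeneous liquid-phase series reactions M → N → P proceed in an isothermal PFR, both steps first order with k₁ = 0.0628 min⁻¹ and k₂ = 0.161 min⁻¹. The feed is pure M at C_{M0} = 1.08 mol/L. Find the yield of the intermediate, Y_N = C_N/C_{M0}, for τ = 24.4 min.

0.126

The intermediate concentration in a first-order A→B→C sequence is C_N = k₁C_{M0}(e^(−k₁τ) − e^(−k₂τ))/(k₂−k₁).
e^(−k₁τ) = e^(−0.0628×24.4) = e^(−1.532) = 0.2160; e^(−k₂τ) = e^(−3.928) = 0.01968.
C_N = 0.0628×1.08/(0.161−0.0628) × (0.2160−0.01968) = 0.6907×0.1964 = 0.1356 mol/L.
Y_N = C_N/C_{M0} = 0.1356/1.08 = 0.126.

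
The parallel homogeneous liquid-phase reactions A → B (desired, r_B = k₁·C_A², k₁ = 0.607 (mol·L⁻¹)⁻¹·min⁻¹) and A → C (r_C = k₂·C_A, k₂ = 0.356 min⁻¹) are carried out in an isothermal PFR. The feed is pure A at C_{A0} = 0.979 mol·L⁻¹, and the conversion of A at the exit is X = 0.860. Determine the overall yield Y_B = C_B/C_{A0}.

0.398

C_A = C_{A0}(1−X) = 0.1371 mol·L⁻¹.
Along a PFR/batch, dC_C/dC_A = −r_C/(r_B+r_C) = −k₂/(k₂+k₁·C_A).
Integrating from C_{A0} to C_A: C_C = (0.356/0.607)·ln[(0.356+0.607·0.979)/(0.356+0.607·0.137)] = 0.5865·ln(0.9503/0.4392) = 0.4526 mol·L⁻¹.
Then C_B = (C_{A0}−C_A) − C_C = 0.8419 − 0.4526 = 0.3893 mol·L⁻¹.
Y_B = C_B/C_{A0} = 0.3893/0.979 = 0.398.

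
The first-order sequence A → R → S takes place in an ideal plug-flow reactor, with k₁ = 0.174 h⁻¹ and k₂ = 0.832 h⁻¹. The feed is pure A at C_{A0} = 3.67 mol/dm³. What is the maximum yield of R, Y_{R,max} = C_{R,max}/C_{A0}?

Evaluating C_R at τ_opt = ln(k₂/k₁)/(k₂−k₁) gives C_{R,max}/C_{A0} = (k₁/k₂)^[k₂/(k₂−k₁)].
= (0.174/0.832)^(0.832/(0.832−0.174)) = (0.2091)^(1.264) = 0.1383.

0.138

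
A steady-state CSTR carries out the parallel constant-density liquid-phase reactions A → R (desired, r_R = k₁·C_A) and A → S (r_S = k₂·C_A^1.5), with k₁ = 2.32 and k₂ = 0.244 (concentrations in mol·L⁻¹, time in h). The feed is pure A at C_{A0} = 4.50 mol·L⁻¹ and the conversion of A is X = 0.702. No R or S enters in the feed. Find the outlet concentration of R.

2.82 mol·L⁻¹

Exit C_A = C_{A0}(1−X) = 4.50×0.298 = 1.341 mol·L⁻¹.
Rates in a CSTR are evaluated at the outlet concentration: r_R = 2.32×1.341 = 3.111, r_S = 0.244×1.341^1.5 = 0.3789.
Fraction of consumed A going to R: r_R/(r_R+r_S) = 0.8914.
C_R = 0.8914·C_{A0}·X = 0.8914×4.50×0.702 = 2.82 mol·L⁻¹.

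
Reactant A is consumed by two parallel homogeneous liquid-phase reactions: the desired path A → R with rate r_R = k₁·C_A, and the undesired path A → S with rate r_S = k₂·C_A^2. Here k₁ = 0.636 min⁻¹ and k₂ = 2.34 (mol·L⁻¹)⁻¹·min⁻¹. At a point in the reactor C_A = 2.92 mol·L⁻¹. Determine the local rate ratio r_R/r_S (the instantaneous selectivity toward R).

S_{R/S} = r_R/r_S = (k₁·C_A)/(k₂·C_A^2) = (k₁/k₂)·C_A⁻¹.
= (0.636×2.920) / (2.34×2.920^2) = 1.857/19.95 = 0.0931.

0.0931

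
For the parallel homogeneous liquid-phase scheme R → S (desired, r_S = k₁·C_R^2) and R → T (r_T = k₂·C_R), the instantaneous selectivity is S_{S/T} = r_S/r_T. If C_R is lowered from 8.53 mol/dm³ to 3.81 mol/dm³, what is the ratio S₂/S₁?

0.447

S_{S/T} = (k₁/k₂)·C_R, so S₂/S₁ = (C_{R,2}/C_{R,1}).
= 3.81/8.53 = 0.447.
Selectivity toward S falls as C_R falls — high-concentration operation is favoured.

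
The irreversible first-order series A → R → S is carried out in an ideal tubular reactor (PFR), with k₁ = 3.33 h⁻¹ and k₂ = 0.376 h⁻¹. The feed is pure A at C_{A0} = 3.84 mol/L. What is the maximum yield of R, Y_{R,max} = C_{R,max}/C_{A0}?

Evaluating C_R at τ_opt = ln(k₂/k₁)/(k₂−k₁) gives C_{R,max}/C_{A0} = (k₁/k₂)^[k₂/(k₂−k₁)].
= (3.33/0.376)^(0.376/(0.376−3.33)) = (8.856)^(-0.1273) = 0.7576.

0.758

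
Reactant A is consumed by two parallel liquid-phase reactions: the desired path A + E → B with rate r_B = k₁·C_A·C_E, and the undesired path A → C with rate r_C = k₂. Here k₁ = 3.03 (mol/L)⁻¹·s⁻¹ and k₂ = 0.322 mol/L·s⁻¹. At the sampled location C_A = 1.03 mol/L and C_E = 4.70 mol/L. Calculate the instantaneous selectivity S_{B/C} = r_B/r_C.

S_{B/C} = r_B/r_C = (k₁·C_A·C_E)/(k₂) = (k₁/k₂)·C_A·C_E.
= (3.03×1.030×4.700) / (0.322) = 14.67/0.3220 = 45.6.
Since the desired path is higher order in A, keeping C_A high (PFR or concentrated feed) favours B.

45.6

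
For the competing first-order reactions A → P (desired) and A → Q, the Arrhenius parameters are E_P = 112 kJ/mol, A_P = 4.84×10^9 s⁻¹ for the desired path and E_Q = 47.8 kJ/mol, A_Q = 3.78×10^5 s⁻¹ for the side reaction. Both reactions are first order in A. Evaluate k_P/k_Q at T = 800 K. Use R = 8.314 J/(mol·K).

0.823

With equal orders, S_{P/Q} = k_P/k_Q = (A_P/A_Q)·exp[(E_Q−E_P)/(RT)].
(E_Q−E_P)/(RT) = (47.8−112)×10³/(8.314×800) = -64200/6651 = -9.652.
k_P/k_Q = (4.84×10^9/3.78×10^5)·exp(-9.652) = 12804 × 6.427×10^-5 = 0.823.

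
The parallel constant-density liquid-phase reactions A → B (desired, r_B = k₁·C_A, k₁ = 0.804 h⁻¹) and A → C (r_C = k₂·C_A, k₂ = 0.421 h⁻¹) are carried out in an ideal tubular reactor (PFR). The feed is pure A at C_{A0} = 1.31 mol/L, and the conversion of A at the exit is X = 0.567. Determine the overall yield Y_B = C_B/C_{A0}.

0.372

C_A = C_{A0}(1−X) = 0.5672 mol/L.
Both paths are first order in A, so the instantaneous fraction to B is constant: dC_B/d(−C_A) = k₁/(k₁+k₂) = 0.6563.
C_B = 0.6563·(C_{A0}−C_A) = 0.6563×0.7428 = 0.487 mol/L.
Y_B = C_B/C_{A0} = 0.4875/1.31 = 0.372.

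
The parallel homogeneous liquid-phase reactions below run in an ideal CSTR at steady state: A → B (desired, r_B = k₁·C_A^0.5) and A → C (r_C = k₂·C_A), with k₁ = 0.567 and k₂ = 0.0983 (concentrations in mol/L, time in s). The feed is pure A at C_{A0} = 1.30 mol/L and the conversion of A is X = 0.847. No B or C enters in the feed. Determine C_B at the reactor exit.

Exit C_A = C_{A0}(1−X) = 1.30×0.153 = 0.1989 mol/L.
In a CSTR the entire volume is at exit conditions, so r_B = 0.567×0.1989^0.5 = 0.2529 and r_C = 0.0983×0.1989 = 0.01955.
Fraction of consumed A going to B: r_B/(r_B+r_C) = 0.9282.
C_B = 0.9282·C_{A0}·X = 0.9282×1.30×0.847 = 1.02 mol/L.

1.02 mol/L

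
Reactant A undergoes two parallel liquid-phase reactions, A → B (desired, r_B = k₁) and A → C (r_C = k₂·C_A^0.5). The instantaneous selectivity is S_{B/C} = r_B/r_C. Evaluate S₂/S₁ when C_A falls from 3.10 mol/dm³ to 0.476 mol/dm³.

S_{B/C} = (k₁/k₂)·C_A^-0.5, so S₂/S₁ = (C_{A,2}/C_{A,1})^-0.5.
= (0.476/3.10)^(-0.5) = (0.1535)^(-0.5) = 2.55.

2.55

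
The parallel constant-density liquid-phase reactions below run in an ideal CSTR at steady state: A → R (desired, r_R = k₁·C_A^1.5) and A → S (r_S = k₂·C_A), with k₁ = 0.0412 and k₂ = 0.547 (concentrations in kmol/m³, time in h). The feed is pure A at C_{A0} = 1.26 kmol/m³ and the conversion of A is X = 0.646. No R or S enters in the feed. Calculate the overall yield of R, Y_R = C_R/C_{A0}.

0.0309

Exit C_A = C_{A0}(1−X) = 1.26×0.354 = 0.4460 kmol/m³.
Rates in a CSTR are evaluated at the outlet concentration: r_R = 0.0412×0.4460^1.5 = 0.01227, r_S = 0.547×0.4460 = 0.2440.
Fraction of consumed A going to R: r_R/(r_R+r_S) = 0.04789.
C_R = 0.04789·C_{A0}·X = 0.04789×1.26×0.646 = 0.0390 kmol/m³; Y_R = C_R/C_{A0} = 0.0309.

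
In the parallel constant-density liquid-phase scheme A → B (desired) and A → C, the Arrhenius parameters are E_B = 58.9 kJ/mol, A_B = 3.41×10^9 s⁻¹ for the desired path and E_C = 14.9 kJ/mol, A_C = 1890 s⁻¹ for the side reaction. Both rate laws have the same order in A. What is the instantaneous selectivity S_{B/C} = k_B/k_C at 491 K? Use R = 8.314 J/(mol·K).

Since both paths have the same order in A, the concentration cancels and S_{B/C} = k_B/k_C = (A_B/A_C)·exp[(E_C−E_B)/(RT)].
(E_C−E_B)/(RT) = (14.9−58.9)×10³/(8.314×491) = -44000/4082 = -10.78.
k_B/k_C = (3.41×10^9/1890)·exp(-10.78) = 1.804×10^6 × 2.084×10^-5 = 37.6.

37.6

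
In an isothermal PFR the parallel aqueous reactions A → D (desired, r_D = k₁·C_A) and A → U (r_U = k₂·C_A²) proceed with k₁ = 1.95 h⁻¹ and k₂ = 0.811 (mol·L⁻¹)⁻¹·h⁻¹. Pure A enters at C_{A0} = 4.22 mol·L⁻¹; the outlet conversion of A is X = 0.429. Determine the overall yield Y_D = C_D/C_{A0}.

0.182

C_A = C_{A0}(1−X) = 2.410 mol·L⁻¹.
Along a PFR/batch, dC_D/dC_A = −r_D/(r_D+r_U) = −k₁/(k₁+k₂·C_A).
Integrating from C_{A0} to C_A: C_D = (1.95/0.811)·ln[(1.95+0.811·4.22)/(1.95+0.811·2.41)] = 2.404·ln(5.372/3.904) = 0.7676 mol·L⁻¹.
Y_D = C_D/C_{A0} = 0.7676/4.22 = 0.182.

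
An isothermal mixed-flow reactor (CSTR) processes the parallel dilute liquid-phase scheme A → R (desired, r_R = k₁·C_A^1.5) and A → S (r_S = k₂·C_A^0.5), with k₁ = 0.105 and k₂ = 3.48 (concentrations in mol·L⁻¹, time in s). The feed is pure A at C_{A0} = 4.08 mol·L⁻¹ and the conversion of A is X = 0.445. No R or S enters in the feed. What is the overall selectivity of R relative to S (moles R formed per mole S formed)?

0.0683

Exit C_A = C_{A0}(1−X) = 4.08×0.555 = 2.264 mol·L⁻¹.
Rates in a CSTR are evaluated at the outlet concentration: r_R = 0.105×2.264^1.5 = 0.3578, r_S = 3.48×2.264^0.5 = 5.237.
Overall selectivity = C_R/C_S = r_Rτ/(r_Sτ) = r_R/r_S = 0.0683.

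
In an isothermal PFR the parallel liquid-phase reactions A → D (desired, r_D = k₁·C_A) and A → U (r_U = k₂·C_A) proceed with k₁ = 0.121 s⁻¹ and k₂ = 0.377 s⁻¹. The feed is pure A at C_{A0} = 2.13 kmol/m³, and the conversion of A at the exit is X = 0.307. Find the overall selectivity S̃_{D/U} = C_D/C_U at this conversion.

C_A = C_{A0}(1−X) = 1.476 kmol/m³.
Both paths are first order in A, so the instantaneous fraction to D is constant: dC_D/d(−C_A) = k₁/(k₁+k₂) = 0.2430.
C_D = 0.2430·(C_{A0}−C_A) = 0.2430×0.6539 = 0.159 kmol/m³.
C_U = (C_{A0}−C_A)−C_D = 0.4950 kmol/m³; S̃_{D/U} = 0.1589/0.4950 = 0.321.

0.321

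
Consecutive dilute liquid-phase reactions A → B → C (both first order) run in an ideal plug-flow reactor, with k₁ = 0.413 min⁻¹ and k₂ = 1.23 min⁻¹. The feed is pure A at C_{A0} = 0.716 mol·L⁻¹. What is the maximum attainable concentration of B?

0.138 mol·L⁻¹

At the optimum, C_{B,max}/C_{A0} = (k₁/k₂)^[k₂/(k₂−k₁)].
= (0.413/1.23)^(1.23/(1.23−0.413)) = (0.3358)^(1.506) = 0.1934.
C_{B,max} = 0.1934×0.716 = 0.138 mol·L⁻¹.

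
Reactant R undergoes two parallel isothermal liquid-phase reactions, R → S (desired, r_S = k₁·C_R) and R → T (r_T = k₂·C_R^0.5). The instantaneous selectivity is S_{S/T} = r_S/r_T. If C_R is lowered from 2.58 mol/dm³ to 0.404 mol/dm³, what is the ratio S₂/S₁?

0.396

S_{S/T} = (k₁/k₂)·C_R^0.5, so S₂/S₁ = (C_{R,2}/C_{R,1})^0.5.
= (0.404/2.58)^0.5 = (0.1566)^0.5 = 0.396.
Selectivity toward S falls as C_R falls — high-concentration operation is favoured.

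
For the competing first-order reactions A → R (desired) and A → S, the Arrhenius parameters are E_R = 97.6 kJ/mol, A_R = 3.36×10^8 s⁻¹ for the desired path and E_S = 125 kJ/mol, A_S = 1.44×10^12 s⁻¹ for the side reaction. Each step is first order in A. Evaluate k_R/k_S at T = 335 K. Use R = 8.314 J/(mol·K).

4.37

k_R/k_S = (A_R/A_S)·exp[−(E_R−E_S)/(RT)] = (A_R/A_S)·exp[(E_S−E_R)/(RT)].
(E_S−E_R)/(RT) = (125−97.6)×10³/(8.314×335) = 27400/2785 = 9.838.
k_R/k_S = (3.36×10^8/1.44×10^12)·exp(9.838) = 2.333×10^-4 × 18728 = 4.37.
Since E_R < E_S, lowering the temperature improves selectivity toward R.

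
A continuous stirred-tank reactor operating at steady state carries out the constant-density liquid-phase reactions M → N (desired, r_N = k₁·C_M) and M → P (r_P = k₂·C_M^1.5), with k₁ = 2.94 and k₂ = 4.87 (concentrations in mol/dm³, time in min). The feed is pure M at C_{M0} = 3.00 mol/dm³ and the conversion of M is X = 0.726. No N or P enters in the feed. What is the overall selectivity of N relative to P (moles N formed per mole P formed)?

0.666

Exit C_M = C_{M0}(1−X) = 3.00×0.274 = 0.8220 mol/dm³.
A CSTR operates uniformly at the exit composition, giving r_N = 2.417 and r_P = 3.629 (each k·C_M^n at C_M = 0.8220).
Overall selectivity = C_N/C_P = r_Nτ/(r_Pτ) = r_N/r_P = 0.666.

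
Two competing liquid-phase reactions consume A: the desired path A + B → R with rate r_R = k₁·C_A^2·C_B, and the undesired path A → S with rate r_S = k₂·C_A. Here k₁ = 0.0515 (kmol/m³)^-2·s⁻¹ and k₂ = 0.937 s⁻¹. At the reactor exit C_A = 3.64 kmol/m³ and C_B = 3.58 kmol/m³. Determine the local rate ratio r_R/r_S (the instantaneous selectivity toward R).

0.716

S_{R/S} = r_R/r_S = (k₁·C_A^2·C_B)/(k₂·C_A) = (k₁/k₂)·C_A·C_B.
= (0.0515×3.640^2×3.580) / (0.937×3.640) = 2.443/3.411 = 0.716.
Since the desired path is higher order in A, keeping C_A high (PFR or concentrated feed) favours R.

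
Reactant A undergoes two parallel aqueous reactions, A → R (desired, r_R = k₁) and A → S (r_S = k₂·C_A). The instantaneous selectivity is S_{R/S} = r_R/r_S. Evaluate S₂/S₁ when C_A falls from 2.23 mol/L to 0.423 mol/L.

S_{R/S} = (k₁/k₂)·C_A⁻¹, so S₂/S₁ = (C_{A,2}/C_{A,1})⁻¹.
= 2.23/0.423 = 5.27.
Selectivity toward R rises as C_A falls — low-concentration operation is favoured.

5.27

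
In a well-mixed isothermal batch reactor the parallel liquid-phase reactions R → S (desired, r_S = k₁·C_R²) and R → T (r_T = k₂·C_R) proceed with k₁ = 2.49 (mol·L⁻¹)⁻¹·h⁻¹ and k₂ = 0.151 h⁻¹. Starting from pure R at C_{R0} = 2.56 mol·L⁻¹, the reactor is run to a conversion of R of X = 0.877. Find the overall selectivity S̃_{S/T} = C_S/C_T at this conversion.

C_R = C_{R0}(1−X) = 0.3149 mol·L⁻¹.
Along a PFR/batch, dC_T/dC_R = −r_T/(r_S+r_T) = −k₂/(k₂+k₁·C_R).
Integrating from C_{R0} to C_R: C_T = (0.151/2.49)·ln[(0.151+2.49·2.56)/(0.151+2.49·0.315)] = 0.06064·ln(6.525/0.9351) = 0.1178 mol·L⁻¹.
Then C_S = (C_{R0}−C_R) − C_T = 2.245 − 0.1178 = 2.127 mol·L⁻¹.
S̃_{S/T} = C_S/C_T = 2.127/0.1178 = 18.1.

18.1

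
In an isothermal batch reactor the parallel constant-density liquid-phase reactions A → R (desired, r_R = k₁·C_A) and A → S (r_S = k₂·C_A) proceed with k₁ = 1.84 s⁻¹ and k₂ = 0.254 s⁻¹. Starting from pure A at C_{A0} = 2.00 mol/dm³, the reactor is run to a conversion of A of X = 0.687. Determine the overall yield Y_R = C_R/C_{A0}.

C_A = C_{A0}(1−X) = 0.6260 mol/dm³.
Both paths are first order in A, so the instantaneous fraction to R is constant: dC_R/d(−C_A) = k₁/(k₁+k₂) = 0.8787.
C_R = 0.8787·(C_{A0}−C_A) = 0.8787×1.374 = 1.21 mol/dm³.
Y_R = C_R/C_{A0} = 1.207/2.00 = 0.604.

0.604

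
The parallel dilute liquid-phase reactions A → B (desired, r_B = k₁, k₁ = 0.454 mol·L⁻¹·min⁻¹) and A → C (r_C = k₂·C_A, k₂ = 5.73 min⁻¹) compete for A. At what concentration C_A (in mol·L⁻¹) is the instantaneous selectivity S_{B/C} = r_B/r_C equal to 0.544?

S_{B/C} = (k₁/k₂)·C_A⁻¹ ⇒ C_A = (S·k₂/k₁)^(-1).
= (0.544×5.73/0.454)^(-1) = (6.866)^(-1) = 0.146 mol·L⁻¹.

0.146 mol·L⁻¹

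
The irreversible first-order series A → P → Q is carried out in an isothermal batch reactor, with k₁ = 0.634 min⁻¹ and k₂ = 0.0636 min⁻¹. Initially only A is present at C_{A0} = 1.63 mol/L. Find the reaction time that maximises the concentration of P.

4.03 min

For first-order series the maximum of C_P occurs at t_opt = ln(k₂/k₁)/(k₂−k₁).
= ln(0.0636/0.634)/(0.0636−0.634) = ln(0.1003)/-0.5704 = -2.299/-0.5704 = 4.03 min.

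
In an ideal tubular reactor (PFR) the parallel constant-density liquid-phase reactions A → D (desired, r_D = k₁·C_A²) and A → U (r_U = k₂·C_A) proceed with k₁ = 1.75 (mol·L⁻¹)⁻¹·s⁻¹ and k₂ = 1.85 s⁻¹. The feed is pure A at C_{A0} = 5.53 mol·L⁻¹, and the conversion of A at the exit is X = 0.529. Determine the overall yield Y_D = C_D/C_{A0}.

C_A = C_{A0}(1−X) = 2.605 mol·L⁻¹.
Along a PFR/batch, dC_U/dC_A = −r_U/(r_D+r_U) = −k₂/(k₂+k₁·C_A).
Integrating from C_{A0} to C_A: C_U = (1.85/1.75)·ln[(1.85+1.75·5.53)/(1.85+1.75·2.60)] = 1.057·ln(11.53/6.408) = 0.6207 mol·L⁻¹.
Then C_D = (C_{A0}−C_A) − C_U = 2.925 − 0.6207 = 2.305 mol·L⁻¹.
Y_D = C_D/C_{A0} = 2.305/5.53 = 0.417.

0.417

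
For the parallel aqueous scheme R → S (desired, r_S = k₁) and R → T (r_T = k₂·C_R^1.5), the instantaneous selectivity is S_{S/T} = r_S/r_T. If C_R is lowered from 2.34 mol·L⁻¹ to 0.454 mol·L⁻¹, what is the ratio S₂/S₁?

S_{S/T} = (k₁/k₂)·C_R^-1.5, so S₂/S₁ = (C_{R,2}/C_{R,1})^-1.5.
= (0.454/2.34)^(-1.5) = (0.1940)^(-1.5) = 11.7.
Selectivity toward S rises as C_R falls — low-concentration operation is favoured.

11.7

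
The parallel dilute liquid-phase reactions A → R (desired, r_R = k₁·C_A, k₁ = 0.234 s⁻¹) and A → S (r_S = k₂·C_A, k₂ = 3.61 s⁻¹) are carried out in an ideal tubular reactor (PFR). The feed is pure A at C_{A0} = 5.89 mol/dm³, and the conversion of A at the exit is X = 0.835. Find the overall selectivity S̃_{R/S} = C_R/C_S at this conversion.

C_A = C_{A0}(1−X) = 0.9719 mol/dm³.
Both paths are first order in A, so the instantaneous fraction to R is constant: dC_R/d(−C_A) = k₁/(k₁+k₂) = 0.06087.
C_R = 0.06087·(C_{A0}−C_A) = 0.06087×4.918 = 0.299 mol/dm³.
C_S = (C_{A0}−C_A)−C_R = 4.619 mol/dm³; S̃_{R/S} = 0.2994/4.619 = 0.0648.

0.0648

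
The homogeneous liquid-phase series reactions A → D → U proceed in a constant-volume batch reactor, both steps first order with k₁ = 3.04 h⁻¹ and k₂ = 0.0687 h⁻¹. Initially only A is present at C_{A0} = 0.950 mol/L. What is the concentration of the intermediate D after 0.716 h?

The intermediate concentration in a first-order A→B→C sequence is C_D = k₁C_{A0}(e^(−k₁t) − e^(−k₂t))/(k₂−k₁).
e^(−k₁t) = e^(−3.04×0.716) = e^(−2.177) = 0.1134; e^(−k₂t) = e^(−0.04919) = 0.9520.
C_D = 3.04×0.950/(0.0687−3.04) × (0.1134−0.9520) = (-0.9720)×(-0.8386) = 0.8151 mol/L.

0.815 mol/L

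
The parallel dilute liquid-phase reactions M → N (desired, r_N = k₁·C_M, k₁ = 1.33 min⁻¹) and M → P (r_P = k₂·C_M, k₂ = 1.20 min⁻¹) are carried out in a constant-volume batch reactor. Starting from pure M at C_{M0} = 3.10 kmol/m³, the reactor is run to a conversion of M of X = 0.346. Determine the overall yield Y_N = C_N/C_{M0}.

0.182

C_M = C_{M0}(1−X) = 2.027 kmol/m³.
Both paths are first order in M, so the instantaneous fraction to N is constant: dC_N/d(−C_M) = k₁/(k₁+k₂) = 0.5257.
C_N = 0.5257·(C_{M0}−C_M) = 0.5257×1.073 = 0.564 kmol/m³.
Y_N = C_N/C_{M0} = 0.5639/3.10 = 0.182.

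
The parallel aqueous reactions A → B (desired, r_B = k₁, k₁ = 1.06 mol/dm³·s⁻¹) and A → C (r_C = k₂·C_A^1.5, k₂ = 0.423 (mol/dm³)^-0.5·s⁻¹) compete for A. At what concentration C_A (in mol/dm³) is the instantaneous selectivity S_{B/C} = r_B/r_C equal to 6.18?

0.548 mol/dm³

S_{B/C} = (k₁/k₂)·C_A^-1.5 ⇒ C_A = (S·k₂/k₁)^(1/(-1.5)).
= (6.18×0.423/1.06)^(-0.6667) = (2.466)^(-0.6667) = 0.548 mol/dm³.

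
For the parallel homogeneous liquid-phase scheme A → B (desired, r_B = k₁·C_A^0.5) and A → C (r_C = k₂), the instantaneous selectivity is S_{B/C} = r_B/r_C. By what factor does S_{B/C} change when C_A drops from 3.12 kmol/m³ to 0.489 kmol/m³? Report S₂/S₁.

S_{B/C} = (k₁/k₂)·C_A^0.5, so S₂/S₁ = (C_{A,2}/C_{A,1})^0.5.
= (0.489/3.12)^0.5 = (0.1567)^0.5 = 0.396.
Selectivity toward B falls as C_A falls — high-concentration operation is favoured.

0.396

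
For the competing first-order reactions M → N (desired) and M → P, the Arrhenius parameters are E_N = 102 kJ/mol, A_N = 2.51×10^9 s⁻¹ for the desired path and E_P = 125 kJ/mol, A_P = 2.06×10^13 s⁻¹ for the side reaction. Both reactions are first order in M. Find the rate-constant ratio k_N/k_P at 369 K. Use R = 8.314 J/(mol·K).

0.220

k_N/k_P = (A_N/A_P)·exp[−(E_N−E_P)/(RT)] = (A_N/A_P)·exp[(E_P−E_N)/(RT)].
(E_P−E_N)/(RT) = (125−102)×10³/(8.314×369) = 23000/3068 = 7.497.
k_N/k_P = (2.51×10^9/2.06×10^13)·exp(7.497) = 1.218×10^-4 × 1803 = 0.220.
Since E_N < E_P, lowering the temperature improves selectivity toward N.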